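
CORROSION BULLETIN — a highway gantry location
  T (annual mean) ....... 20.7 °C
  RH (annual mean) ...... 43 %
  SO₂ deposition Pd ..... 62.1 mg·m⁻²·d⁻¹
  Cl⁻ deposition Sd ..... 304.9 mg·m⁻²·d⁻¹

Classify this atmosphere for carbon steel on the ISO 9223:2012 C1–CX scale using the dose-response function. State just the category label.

C4

carbon steel: temperature factor f = -0.054·(10.7) = -0.5778
  sulphur-dioxide contribution → 20.09 μm/a
  chloride contribution → 33.47 μm/a
  ⇒ r_corr(carbon steel) = 53.56 μm/a
Category bounds: 50…80 μm/a bracket r_corr ⇒ C4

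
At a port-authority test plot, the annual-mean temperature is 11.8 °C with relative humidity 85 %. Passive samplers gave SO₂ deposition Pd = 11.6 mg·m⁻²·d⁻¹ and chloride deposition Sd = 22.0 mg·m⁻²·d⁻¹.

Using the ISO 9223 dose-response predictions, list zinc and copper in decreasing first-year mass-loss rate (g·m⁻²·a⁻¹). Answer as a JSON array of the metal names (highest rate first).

zinc: f(T) = -0.071·(T−10) [T>10 °C] = -0.1278
  SO₂ term: 0.0129·11.6^0.44·exp(0.046·85-0.1278) = 1.665
  Sd branch = 0.0175·Sd^0.57·e^(0.008·RH+0.085·T) = 0.5484 μm/a
  sum: 1.665 + 0.5484 → r_corr = 2.214 μm/a
  mass loss = 2.214 μm/a × 7.14 g/cm³ = 15.81 g·m⁻²·a⁻¹
copper: f(T) = -0.080·(T−10) [T>10 °C] = -0.1440
  Pd branch = 0.0053·Pd^0.26·e^(0.059·RH+f) = 1.308 μm/a
  Sd branch = 0.01025·Sd^0.27·e^(0.036·RH+0.049·T) = 0.8979 μm/a
  r_corr = 1.308 + 0.8979 = 2.206 μm/a
  mass loss = 2.206 μm/a × 8.96 g/cm³ = 19.76 g·m⁻²·a⁻¹
Ordering by g·m⁻²·a⁻¹: copper (19.8) > zinc (15.8)

["copper", "zinc"]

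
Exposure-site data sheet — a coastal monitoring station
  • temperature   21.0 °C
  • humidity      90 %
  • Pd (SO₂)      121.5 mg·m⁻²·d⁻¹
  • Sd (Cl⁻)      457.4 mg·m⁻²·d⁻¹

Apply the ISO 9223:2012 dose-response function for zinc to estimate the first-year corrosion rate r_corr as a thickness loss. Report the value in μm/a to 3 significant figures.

zinc: f(T) = -0.071·(T−10) [T>10 °C] = -0.7810
  sulphur-dioxide contribution → 3.066 μm/a
  chloride contribution → 7.036 μm/a
  ⇒ r_corr(zinc) = 10.1 μm/a

r_corr = 10.1 μm/a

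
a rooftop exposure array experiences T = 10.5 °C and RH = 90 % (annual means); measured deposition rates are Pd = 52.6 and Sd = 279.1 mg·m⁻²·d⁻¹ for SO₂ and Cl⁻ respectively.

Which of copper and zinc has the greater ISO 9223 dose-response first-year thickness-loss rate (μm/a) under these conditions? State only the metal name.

copper: temperature factor f = -0.080·(0.5) = -0.0400
  sulphur-dioxide contribution → 2.887 μm/a
  chloride contribution → 2.003 μm/a
  ⇒ r_corr(copper) = 4.89 μm/a
zinc: f(T) = -0.071·(T−10) [T>10 °C] = -0.0355
  sulphur-dioxide contribution → 4.471 μm/a
  chloride contribution → 2.175 μm/a
  ⇒ r_corr(zinc) = 6.646 μm/a
Ordering by μm/a: zinc (6.65) > copper (4.89)

zinc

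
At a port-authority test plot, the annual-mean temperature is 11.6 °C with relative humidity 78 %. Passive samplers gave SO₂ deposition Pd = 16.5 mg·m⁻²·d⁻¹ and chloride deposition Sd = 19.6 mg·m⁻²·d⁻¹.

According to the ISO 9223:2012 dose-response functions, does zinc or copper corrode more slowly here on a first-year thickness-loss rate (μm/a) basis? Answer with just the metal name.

zinc: temperature factor f = -0.071·(1.6) = -0.1136
  Pd branch = 0.0129·Pd^0.44·e^(0.046·RH+f) = 1.43 μm/a
  Cl⁻ term: 0.0175·19.6^0.57·exp(0.008·78+0.085·11.6) = 0.4774
  sum: 1.43 + 0.4774 → r_corr = 1.907 μm/a
copper: f(T) = -0.080·(T−10) [T>10 °C] = -0.1280
  Pd branch = 0.0053·Pd^0.26·e^(0.059·RH+f) = 0.9635 μm/a
  Sd branch = 0.01025·Sd^0.27·e^(0.036·RH+0.049·T) = 0.6699 μm/a
  r_corr = 0.9635 + 0.6699 = 1.633 μm/a
Ordering by μm/a: zinc (1.91) > copper (1.63)

copper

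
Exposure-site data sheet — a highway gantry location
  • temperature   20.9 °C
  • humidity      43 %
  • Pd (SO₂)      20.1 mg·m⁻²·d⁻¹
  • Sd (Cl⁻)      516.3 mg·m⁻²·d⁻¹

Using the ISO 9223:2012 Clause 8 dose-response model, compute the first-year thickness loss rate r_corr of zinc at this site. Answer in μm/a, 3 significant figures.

r_corr = 5.29 μm/a

zinc: temperature factor f = -0.071·(10.9) = -0.7739
  Pd branch = 0.0129·Pd^0.44·e^(0.046·RH+f) = 0.161 μm/a
  Sd branch = 0.0175·Sd^0.57·e^(0.008·RH+0.085·T) = 5.132 μm/a
  sum: 0.161 + 5.132 → r_corr = 5.293 μm/a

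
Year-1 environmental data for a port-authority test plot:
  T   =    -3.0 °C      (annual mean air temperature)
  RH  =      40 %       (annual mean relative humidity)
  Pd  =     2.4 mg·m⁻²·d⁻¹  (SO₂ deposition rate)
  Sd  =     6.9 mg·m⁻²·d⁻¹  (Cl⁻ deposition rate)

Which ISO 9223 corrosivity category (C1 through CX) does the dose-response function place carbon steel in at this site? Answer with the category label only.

carbon steel: temperature factor f = +0.150·(-13.0) = -1.9500
  sulphur-dioxide contribution → 0.8836 μm/a
  chloride contribution → 1.122 μm/a
  ⇒ r_corr(carbon steel) = 2.005 μm/a
2.01 μm/a falls in (1.3, 25] for carbon steel → category C2

C2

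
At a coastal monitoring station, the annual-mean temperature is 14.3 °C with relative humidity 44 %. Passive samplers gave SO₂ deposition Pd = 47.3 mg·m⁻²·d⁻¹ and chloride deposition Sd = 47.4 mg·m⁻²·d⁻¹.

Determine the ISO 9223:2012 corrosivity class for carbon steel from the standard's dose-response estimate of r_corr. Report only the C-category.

C3

carbon steel: temperature factor f = -0.054·(4.3) = -0.2322
  Pd branch = 1.77·Pd^0.52·e^(0.02·RH+f) = 25.13 μm/a
  Sd branch = 0.102·Sd^0.62·e^(0.033·RH+0.04·T) = 8.445 μm/a
  sum: 25.13 + 8.445 → r_corr = 33.58 μm/a
33.6 μm/a falls in (25, 50] for carbon steel → category C3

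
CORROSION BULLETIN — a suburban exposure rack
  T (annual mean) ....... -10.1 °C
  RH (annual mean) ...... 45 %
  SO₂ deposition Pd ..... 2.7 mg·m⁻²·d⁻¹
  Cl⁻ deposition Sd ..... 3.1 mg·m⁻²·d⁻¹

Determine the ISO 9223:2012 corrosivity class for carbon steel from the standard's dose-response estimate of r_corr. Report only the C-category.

C1

carbon steel: temperature factor f = +0.150·(-20.1) = -3.0150
  sulphur-dioxide contribution → 0.3579 μm/a
  chloride contribution → 0.6063 μm/a
  total first-year rate 0.9642 μm/a
Category bounds: 0…1.3 μm/a bracket r_corr ⇒ C1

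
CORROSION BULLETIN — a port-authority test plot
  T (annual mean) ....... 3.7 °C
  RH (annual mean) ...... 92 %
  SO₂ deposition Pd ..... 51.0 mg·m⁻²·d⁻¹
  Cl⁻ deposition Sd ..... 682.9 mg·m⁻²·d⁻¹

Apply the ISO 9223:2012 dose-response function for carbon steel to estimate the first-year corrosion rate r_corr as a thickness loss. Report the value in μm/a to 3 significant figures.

carbon steel: temperature factor f = +0.150·(-6.3) = -0.9450
  sulphur-dioxide contribution → 33.47 μm/a
  chloride contribution → 140.8 μm/a
  ⇒ r_corr(carbon steel) = 174.3 μm/a

r_corr = 174 μm/a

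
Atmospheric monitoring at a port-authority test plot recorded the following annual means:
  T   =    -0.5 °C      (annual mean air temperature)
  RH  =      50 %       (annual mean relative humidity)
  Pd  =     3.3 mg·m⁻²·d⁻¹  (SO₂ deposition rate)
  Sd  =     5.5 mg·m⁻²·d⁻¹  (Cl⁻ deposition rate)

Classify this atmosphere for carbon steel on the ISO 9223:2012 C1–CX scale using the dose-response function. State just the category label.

carbon steel: f(T) = +0.150·(T−10) [T≤10 °C] = -1.5750
  Pd branch = 1.77·Pd^0.52·e^(0.02·RH+f) = 1.853 μm/a
  Sd branch = 0.102·Sd^0.62·e^(0.033·RH+0.04·T) = 1.498 μm/a
  sum: 1.853 + 1.498 → r_corr = 3.351 μm/a
3.35 μm/a falls in (1.3, 25] for carbon steel → category C2

C2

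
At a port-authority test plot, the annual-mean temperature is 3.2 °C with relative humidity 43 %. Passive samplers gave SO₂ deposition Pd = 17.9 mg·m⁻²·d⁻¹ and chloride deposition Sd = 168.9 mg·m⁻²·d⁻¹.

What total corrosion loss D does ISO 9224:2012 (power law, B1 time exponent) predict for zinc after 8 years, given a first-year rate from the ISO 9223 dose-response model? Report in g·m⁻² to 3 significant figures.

zinc: temperature factor f = +0.038·(-6.8) = -0.2584
  Pd branch = 0.0129·Pd^0.44·e^(0.046·RH+f) = 0.2562 μm/a
  Cl⁻ term: 0.0175·168.9^0.57·exp(0.008·43+0.085·3.2) = 0.603
  r_corr = 0.2562 + 0.603 = 0.8592 μm/a
Power-law: D(8) = r_corr · 8^0.813
  D(8) = 0.8592 × 8^0.813 = 0.8592 × 5.423 = 4.659 μm
  Mass loss = 4.659 μm × 7.14 g/cm³ = 33.27 g·m⁻²

D(8) = 33.3 g·m⁻²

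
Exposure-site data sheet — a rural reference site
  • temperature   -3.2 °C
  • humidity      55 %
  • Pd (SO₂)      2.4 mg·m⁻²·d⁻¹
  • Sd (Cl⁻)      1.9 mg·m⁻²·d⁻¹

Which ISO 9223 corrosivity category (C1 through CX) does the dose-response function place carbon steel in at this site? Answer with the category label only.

carbon steel: T≤10 °C ⇒ hinge +0.150·(-3.2−10) = -1.9800
  sulphur-dioxide contribution → 1.157 μm/a
  chloride contribution → 0.8205 μm/a
  ⇒ r_corr(carbon steel) = 1.978 μm/a
1.98 μm/a falls in (1.3, 25] for carbon steel → category C2

C2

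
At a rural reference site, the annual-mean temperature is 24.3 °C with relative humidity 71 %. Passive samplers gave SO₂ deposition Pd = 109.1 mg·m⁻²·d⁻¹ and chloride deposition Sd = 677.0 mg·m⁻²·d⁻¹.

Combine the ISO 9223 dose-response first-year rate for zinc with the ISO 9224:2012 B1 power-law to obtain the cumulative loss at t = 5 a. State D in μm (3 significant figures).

D(5) = 40.6 μm

zinc: temperature factor f = -0.071·(14.3) = -1.0153
  Pd branch = 0.0129·Pd^0.44·e^(0.046·RH+f) = 0.9654 μm/a
  Sd branch = 0.0175·Sd^0.57·e^(0.008·RH+0.085·T) = 10 μm/a
  r_corr = 0.9654 + 10 = 10.97 μm/a
Long-term exponent b (ISO 9224 Table 2, B1) = 0.813
  D(5) = 10.97 × 5^0.813 = 10.97 × 3.701 = 40.59 μm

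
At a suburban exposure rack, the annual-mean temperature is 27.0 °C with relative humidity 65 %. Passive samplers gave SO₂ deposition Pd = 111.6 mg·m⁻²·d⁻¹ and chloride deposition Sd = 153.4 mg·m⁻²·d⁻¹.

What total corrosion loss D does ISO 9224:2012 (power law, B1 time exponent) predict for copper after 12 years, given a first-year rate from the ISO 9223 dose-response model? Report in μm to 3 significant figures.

D(12) = 9.28 μm

copper: temperature factor f = -0.080·(17.0) = -1.3600
  Pd branch = 0.0053·Pd^0.26·e^(0.059·RH+f) = 0.2146 μm/a
  Sd branch = 0.01025·Sd^0.27·e^(0.036·RH+0.049·T) = 1.555 μm/a
  r_corr = 0.2146 + 1.555 = 1.77 μm/a
Power-law: D(12) = r_corr · 12^0.667
  D(12) = 1.77 × 12^0.667 = 1.77 × 5.246 = 9.283 μm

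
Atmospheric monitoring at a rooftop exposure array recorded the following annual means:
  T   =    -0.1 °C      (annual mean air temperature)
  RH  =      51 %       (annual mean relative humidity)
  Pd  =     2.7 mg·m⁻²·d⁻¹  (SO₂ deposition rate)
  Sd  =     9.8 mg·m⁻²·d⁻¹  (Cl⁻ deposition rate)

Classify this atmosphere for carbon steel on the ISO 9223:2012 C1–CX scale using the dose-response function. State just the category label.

C2

carbon steel: T≤10 °C ⇒ hinge +0.150·(-0.1−10) = -1.5150
  sulphur-dioxide contribution → 1.808 μm/a
  chloride contribution → 2.251 μm/a
  total first-year rate 4.059 μm/a
4.06 μm/a falls in (1.3, 25] for carbon steel → category C2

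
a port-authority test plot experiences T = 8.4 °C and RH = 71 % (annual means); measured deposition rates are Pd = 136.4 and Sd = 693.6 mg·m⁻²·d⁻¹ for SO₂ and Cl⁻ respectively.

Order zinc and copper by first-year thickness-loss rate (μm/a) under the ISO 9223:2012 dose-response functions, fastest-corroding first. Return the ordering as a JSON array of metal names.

["zinc", "copper"]

zinc: T≤10 °C ⇒ hinge +0.038·(8.4−10) = -0.0608
  Pd branch = 0.0129·Pd^0.44·e^(0.046·RH+f) = 2.766 μm/a
  Cl⁻ term: 0.0175·693.6^0.57·exp(0.008·71+0.085·8.4) = 2.626
  sum: 2.766 + 2.626 → r_corr = 5.392 μm/a
copper: f(T) = +0.126·(T−10) [T≤10 °C] = -0.2016
  Pd branch = 0.0053·Pd^0.26·e^(0.059·RH+f) = 1.026 μm/a
  Cl⁻ term: 0.01025·693.6^0.27·exp(0.036·71+0.049·8.4) = 1.166
  sum: 1.026 + 1.166 → r_corr = 2.192 μm/a
Ordering by μm/a: zinc (5.39) > copper (2.19)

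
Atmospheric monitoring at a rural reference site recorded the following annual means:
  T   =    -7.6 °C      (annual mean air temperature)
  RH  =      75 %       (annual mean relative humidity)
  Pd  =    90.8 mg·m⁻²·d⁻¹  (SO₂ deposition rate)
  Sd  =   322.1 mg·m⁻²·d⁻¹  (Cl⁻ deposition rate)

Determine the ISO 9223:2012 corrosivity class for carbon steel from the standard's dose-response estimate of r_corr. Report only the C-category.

carbon steel: T≤10 °C ⇒ hinge +0.150·(-7.6−10) = -2.6400
  SO₂ term: 1.77·90.8^0.52·exp(0.02·75-2.6400) = 5.903
  Sd branch = 0.102·Sd^0.62·e^(0.033·RH+0.04·T) = 32.09 μm/a
  sum: 5.903 + 32.09 → r_corr = 38 μm/a
Category bounds: 25…50 μm/a bracket r_corr ⇒ C3

C3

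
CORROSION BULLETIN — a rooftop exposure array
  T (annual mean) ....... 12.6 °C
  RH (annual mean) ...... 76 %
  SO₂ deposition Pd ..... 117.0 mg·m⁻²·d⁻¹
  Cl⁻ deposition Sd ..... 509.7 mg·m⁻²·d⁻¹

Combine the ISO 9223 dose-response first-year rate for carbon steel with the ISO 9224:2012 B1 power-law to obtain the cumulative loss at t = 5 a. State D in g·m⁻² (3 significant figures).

carbon steel: T>10 °C ⇒ hinge -0.054·(12.6−10) = -0.1404
  sulphur-dioxide contribution → 83.67 μm/a
  chloride contribution → 98.91 μm/a
  total first-year rate 182.6 μm/a
Power-law: D(5) = r_corr · 5^0.523
  D(5) = 182.6 × 5^0.523 = 182.6 × 2.32 = 423.7 μm
  Mass loss = 423.7 μm × 7.85 g/cm³ = 3326 g·m⁻²

D(5) = 3.33e+03 g·m⁻²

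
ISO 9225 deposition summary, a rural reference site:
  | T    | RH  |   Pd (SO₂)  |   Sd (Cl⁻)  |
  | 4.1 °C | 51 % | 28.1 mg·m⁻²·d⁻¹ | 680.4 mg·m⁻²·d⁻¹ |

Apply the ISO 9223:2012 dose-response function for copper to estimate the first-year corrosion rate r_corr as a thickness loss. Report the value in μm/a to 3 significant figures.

copper: T≤10 °C ⇒ hinge +0.126·(4.1−10) = -0.7434
  SO₂ term: 0.0053·28.1^0.26·exp(0.059·51-0.7434) = 0.1216
  Sd branch = 0.01025·Sd^0.27·e^(0.036·RH+0.049·T) = 0.4573 μm/a
  r_corr = 0.1216 + 0.4573 = 0.5789 μm/a

r_corr = 0.579 μm/a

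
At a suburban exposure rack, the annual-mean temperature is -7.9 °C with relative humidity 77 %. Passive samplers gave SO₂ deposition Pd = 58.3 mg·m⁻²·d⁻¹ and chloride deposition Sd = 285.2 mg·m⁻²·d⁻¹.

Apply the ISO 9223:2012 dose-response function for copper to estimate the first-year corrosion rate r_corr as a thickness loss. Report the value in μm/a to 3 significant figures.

copper: temperature factor f = +0.126·(-17.9) = -2.2554
  sulphur-dioxide contribution → 0.1503 μm/a
  chloride contribution → 0.5121 μm/a
  total first-year rate 0.6624 μm/a

r_corr = 0.662 μm/a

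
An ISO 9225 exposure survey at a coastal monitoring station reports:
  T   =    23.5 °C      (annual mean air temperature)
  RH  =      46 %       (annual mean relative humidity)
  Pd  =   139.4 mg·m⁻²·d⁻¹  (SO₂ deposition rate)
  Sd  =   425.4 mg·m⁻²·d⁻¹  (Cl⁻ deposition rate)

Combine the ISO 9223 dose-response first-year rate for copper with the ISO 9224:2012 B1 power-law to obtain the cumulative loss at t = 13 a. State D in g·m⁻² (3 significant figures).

D(13) = 48.0 g·m⁻²

copper: f(T) = -0.080·(T−10) [T>10 °C] = -1.0800
  SO₂ term: 0.0053·139.4^0.26·exp(0.059·46-1.0800) = 0.09804
  Sd branch = 0.01025·Sd^0.27·e^(0.036·RH+0.049·T) = 0.8705 μm/a
  r_corr = 0.09804 + 0.8705 = 0.9686 μm/a
ISO 9224: D(t) = r_corr · t^b with b = 0.667 (copper, B1)
  D(13) = 0.9686 × 13^0.667 = 0.9686 × 5.534 = 5.36 μm
  Mass loss = 5.36 μm × 8.96 g/cm³ = 48.02 g·m⁻²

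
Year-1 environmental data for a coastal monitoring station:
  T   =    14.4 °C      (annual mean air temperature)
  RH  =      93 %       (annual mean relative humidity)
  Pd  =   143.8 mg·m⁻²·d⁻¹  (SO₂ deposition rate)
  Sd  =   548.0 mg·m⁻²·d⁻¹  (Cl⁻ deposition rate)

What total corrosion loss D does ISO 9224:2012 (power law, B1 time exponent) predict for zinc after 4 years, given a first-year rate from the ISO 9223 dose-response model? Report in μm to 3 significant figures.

zinc: T>10 °C ⇒ hinge -0.071·(14.4−10) = -0.3124
  sulphur-dioxide contribution → 6.057 μm/a
  chloride contribution → 4.559 μm/a
  total first-year rate 10.62 μm/a
Power-law: D(4) = r_corr · 4^0.813
  D(4) = 10.62 × 4^0.813 = 10.62 × 3.087 = 32.77 μm

D(4) = 32.8 μm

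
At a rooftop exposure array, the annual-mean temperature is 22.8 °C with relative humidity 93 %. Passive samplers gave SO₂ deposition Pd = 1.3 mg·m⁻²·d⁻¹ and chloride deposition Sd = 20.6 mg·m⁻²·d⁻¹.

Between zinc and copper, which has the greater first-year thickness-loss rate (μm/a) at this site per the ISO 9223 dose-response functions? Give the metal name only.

copper

zinc: T>10 °C ⇒ hinge -0.071·(22.8−10) = -0.9088
  Pd branch = 0.0129·Pd^0.44·e^(0.046·RH+f) = 0.4207 μm/a
  Cl⁻ term: 0.0175·20.6^0.57·exp(0.008·93+0.085·22.8) = 1.435
  r_corr = 0.4207 + 1.435 = 1.855 μm/a
copper: T>10 °C ⇒ hinge -0.080·(22.8−10) = -1.0240
  SO₂ term: 0.0053·1.3^0.26·exp(0.059·93-1.0240) = 0.4922
  Sd branch = 0.01025·Sd^0.27·e^(0.036·RH+0.049·T) = 2.017 μm/a
  r_corr = 0.4922 + 2.017 = 2.509 μm/a
Ordering by μm/a: copper (2.51) > zinc (1.86)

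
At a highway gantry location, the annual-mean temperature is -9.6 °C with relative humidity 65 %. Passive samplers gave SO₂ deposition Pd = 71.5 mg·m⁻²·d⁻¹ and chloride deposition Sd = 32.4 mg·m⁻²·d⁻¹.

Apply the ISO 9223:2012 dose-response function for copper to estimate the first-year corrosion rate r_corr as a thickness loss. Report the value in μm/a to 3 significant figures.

r_corr = 0.233 μm/a

copper: T≤10 °C ⇒ hinge +0.126·(-9.6−10) = -2.4696
  Pd branch = 0.0053·Pd^0.26·e^(0.059·RH+f) = 0.06301 μm/a
  Cl⁻ term: 0.01025·32.4^0.27·exp(0.036·65+0.049·-9.6) = 0.17
  sum: 0.06301 + 0.17 → r_corr = 0.233 μm/a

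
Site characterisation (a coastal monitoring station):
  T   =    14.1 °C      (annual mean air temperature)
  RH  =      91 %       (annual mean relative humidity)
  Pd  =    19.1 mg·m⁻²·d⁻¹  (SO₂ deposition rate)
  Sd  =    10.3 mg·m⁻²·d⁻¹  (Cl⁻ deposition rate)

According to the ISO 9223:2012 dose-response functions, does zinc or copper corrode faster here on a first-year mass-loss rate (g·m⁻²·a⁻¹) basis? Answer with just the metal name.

zinc: temperature factor f = -0.071·(4.1) = -0.2911
  Pd branch = 0.0129·Pd^0.44·e^(0.046·RH+f) = 2.322 μm/a
  Sd branch = 0.0175·Sd^0.57·e^(0.008·RH+0.085·T) = 0.454 μm/a
  sum: 2.322 + 0.454 → r_corr = 2.776 μm/a
  mass loss = 2.776 μm/a × 7.14 g/cm³ = 19.82 g·m⁻²·a⁻¹
copper: temperature factor f = -0.080·(4.1) = -0.3280
  SO₂ term: 0.0053·19.1^0.26·exp(0.059·91-0.3280) = 1.765
  Cl⁻ term: 0.01025·10.3^0.27·exp(0.036·91+0.049·14.1) = 1.016
  r_corr = 1.765 + 1.016 = 2.781 μm/a
  mass loss = 2.781 μm/a × 8.96 g/cm³ = 24.92 g·m⁻²·a⁻¹
Ordering by g·m⁻²·a⁻¹: copper (24.9) > zinc (19.8)

copper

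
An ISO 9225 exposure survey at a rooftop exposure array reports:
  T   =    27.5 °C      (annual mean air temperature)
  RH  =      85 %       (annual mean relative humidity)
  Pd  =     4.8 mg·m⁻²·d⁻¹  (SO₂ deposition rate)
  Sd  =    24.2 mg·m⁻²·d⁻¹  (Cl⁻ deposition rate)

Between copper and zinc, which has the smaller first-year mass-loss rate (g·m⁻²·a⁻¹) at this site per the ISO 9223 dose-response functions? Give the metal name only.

zinc

copper: T>10 °C ⇒ hinge -0.080·(27.5−10) = -1.4000
  SO₂ term: 0.0053·4.8^0.26·exp(0.059·85-1.4000) = 0.2961
  Cl⁻ term: 0.01025·24.2^0.27·exp(0.036·85+0.049·27.5) = 1.988
  r_corr = 0.2961 + 1.988 = 2.284 μm/a
  mass loss = 2.284 μm/a × 8.96 g/cm³ = 20.47 g·m⁻²·a⁻¹
zinc: f(T) = -0.071·(T−10) [T>10 °C] = -1.2425
  Pd branch = 0.0129·Pd^0.44·e^(0.046·RH+f) = 0.3705 μm/a
  Sd branch = 0.0175·Sd^0.57·e^(0.008·RH+0.085·T) = 2.199 μm/a
  sum: 0.3705 + 2.199 → r_corr = 2.57 μm/a
  mass loss = 2.57 μm/a × 7.14 g/cm³ = 18.35 g·m⁻²·a⁻¹
Ordering by g·m⁻²·a⁻¹: copper (20.5) > zinc (18.3)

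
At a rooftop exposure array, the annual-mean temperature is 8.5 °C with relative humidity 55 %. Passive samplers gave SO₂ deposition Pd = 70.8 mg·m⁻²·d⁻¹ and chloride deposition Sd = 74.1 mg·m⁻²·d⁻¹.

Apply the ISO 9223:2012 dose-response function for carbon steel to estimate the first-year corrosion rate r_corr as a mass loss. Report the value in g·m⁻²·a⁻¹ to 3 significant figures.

r_corr = 405 g·m⁻²·a⁻¹

carbon steel: T≤10 °C ⇒ hinge +0.150·(8.5−10) = -0.2250
  Pd branch = 1.77·Pd^0.52·e^(0.02·RH+f) = 38.9 μm/a
  Cl⁻ term: 0.102·74.1^0.62·exp(0.033·55+0.04·8.5) = 12.7
  sum: 38.9 + 12.7 → r_corr = 51.6 μm/a
Convert to mass loss: 51.6 μm/a × 7.85 g/cm³ = 405.1 g·m⁻²·a⁻¹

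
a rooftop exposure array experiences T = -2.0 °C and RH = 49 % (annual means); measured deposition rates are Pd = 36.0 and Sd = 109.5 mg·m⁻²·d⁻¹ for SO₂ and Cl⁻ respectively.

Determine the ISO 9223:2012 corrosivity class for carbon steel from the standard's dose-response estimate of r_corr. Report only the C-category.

C2

carbon steel: temperature factor f = +0.150·(-12.0) = -1.8000
  SO₂ term: 1.77·36.0^0.52·exp(0.02·49-1.8000) = 5.025
  Cl⁻ term: 0.102·109.5^0.62·exp(0.033·49+0.04·-2.0) = 8.721
  sum: 5.025 + 8.721 → r_corr = 13.75 μm/a
ISO 9223 Table 2 (carbon steel): 1.3 < 13.7 ≤ 25 μm/a ⇒ C2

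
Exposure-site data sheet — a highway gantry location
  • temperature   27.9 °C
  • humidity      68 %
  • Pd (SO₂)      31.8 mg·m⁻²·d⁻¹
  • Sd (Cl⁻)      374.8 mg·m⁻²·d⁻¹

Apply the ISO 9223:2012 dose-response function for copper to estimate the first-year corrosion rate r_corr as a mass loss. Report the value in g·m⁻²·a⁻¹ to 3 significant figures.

copper: T>10 °C ⇒ hinge -0.080·(27.9−10) = -1.4320
  sulphur-dioxide contribution → 0.1719 μm/a
  chloride contribution → 2.304 μm/a
  total first-year rate 2.476 μm/a
Convert to mass loss: 2.476 μm/a × 8.96 g/cm³ = 22.19 g·m⁻²·a⁻¹

r_corr = 22.2 g·m⁻²·a⁻¹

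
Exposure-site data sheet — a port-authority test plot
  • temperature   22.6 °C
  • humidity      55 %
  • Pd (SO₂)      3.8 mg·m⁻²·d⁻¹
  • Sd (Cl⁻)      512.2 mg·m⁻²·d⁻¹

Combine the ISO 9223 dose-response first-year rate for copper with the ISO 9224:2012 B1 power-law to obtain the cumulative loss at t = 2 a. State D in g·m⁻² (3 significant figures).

D(2) = 18.2 g·m⁻²

copper: f(T) = -0.080·(T−10) [T>10 °C] = -1.0080
  SO₂ term: 0.0053·3.8^0.26·exp(0.059·55-1.0080) = 0.07023
  Cl⁻ term: 0.01025·512.2^0.27·exp(0.036·55+0.049·22.6) = 1.211
  r_corr = 0.07023 + 1.211 = 1.281 μm/a
ISO 9224: D(t) = r_corr · t^b with b = 0.667 (copper, B1)
  D(2) = 1.281 × 2^0.667 = 1.281 × 1.588 = 2.034 μm
  Mass loss = 2.034 μm × 8.96 g/cm³ = 18.23 g·m⁻²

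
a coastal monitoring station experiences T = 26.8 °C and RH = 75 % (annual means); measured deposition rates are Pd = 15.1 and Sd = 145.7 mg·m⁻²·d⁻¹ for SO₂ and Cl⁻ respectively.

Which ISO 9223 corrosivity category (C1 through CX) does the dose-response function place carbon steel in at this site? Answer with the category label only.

carbon steel: f(T) = -0.054·(T−10) [T>10 °C] = -0.9072
  sulphur-dioxide contribution → 13.14 μm/a
  chloride contribution → 77.69 μm/a
  ⇒ r_corr(carbon steel) = 90.83 μm/a
Category bounds: 80…200 μm/a bracket r_corr ⇒ C5

C5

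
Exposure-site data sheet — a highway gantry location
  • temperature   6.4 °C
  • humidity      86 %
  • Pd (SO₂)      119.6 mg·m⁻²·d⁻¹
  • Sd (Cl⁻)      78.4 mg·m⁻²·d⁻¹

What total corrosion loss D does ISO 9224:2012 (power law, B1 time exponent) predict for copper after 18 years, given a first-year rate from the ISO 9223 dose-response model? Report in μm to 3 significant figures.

D(18) = 19.8 μm

copper: temperature factor f = +0.126·(-3.6) = -0.4536
  sulphur-dioxide contribution → 1.867 μm/a
  chloride contribution → 1.007 μm/a
  total first-year rate 2.874 μm/a
Power-law: D(18) = r_corr · 18^0.667
  D(18) = 2.874 × 18^0.667 = 2.874 × 6.875 = 19.76 μm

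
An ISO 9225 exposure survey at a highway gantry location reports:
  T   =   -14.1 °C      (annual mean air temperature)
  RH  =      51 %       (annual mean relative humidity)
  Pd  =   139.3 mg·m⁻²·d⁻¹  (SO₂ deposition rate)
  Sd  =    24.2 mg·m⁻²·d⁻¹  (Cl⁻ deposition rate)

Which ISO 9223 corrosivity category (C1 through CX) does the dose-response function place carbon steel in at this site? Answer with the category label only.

C2

carbon steel: f(T) = +0.150·(T−10) [T≤10 °C] = -3.6150
  Pd branch = 1.77·Pd^0.52·e^(0.02·RH+f) = 1.721 μm/a
  Cl⁻ term: 0.102·24.2^0.62·exp(0.033·51+0.04·-14.1) = 2.252
  sum: 1.721 + 2.252 → r_corr = 3.973 μm/a
ISO 9223 Table 2 (carbon steel): 1.3 < 3.97 ≤ 25 μm/a ⇒ C2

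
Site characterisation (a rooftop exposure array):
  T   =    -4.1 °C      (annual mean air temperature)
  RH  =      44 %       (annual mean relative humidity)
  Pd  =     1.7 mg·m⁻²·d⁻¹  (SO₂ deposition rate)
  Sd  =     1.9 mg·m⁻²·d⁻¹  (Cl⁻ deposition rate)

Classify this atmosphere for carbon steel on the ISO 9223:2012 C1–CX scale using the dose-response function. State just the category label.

carbon steel: f(T) = +0.150·(T−10) [T≤10 °C] = -2.1150
  sulphur-dioxide contribution → 0.6783 μm/a
  chloride contribution → 0.5506 μm/a
  total first-year rate 1.229 μm/a
1.23 μm/a falls in (0, 1.3] for carbon steel → category C1

C1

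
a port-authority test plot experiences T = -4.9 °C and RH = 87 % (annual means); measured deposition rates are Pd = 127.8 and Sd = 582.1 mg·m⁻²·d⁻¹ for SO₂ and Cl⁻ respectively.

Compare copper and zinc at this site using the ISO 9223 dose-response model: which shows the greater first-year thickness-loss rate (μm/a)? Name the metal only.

zinc

copper: T≤10 °C ⇒ hinge +0.126·(-4.9−10) = -1.8774
  sulphur-dioxide contribution → 0.4851 μm/a
  chloride contribution → 1.031 μm/a
  ⇒ r_corr(copper) = 1.516 μm/a
zinc: T≤10 °C ⇒ hinge +0.038·(-4.9−10) = -0.5662
  sulphur-dioxide contribution → 3.385 μm/a
  chloride contribution → 0.8719 μm/a
  ⇒ r_corr(zinc) = 4.257 μm/a
Ordering by μm/a: zinc (4.26) > copper (1.52)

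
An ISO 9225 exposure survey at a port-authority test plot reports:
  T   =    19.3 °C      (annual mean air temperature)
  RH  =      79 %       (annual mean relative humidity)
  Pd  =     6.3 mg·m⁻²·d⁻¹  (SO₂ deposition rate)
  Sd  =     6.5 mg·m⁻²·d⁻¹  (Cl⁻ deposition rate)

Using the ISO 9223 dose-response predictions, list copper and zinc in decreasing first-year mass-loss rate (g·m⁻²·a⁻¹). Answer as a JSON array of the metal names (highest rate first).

copper: temperature factor f = -0.080·(9.3) = -0.7440
  sulphur-dioxide contribution → 0.4298 μm/a
  chloride contribution → 0.7517 μm/a
  ⇒ r_corr(copper) = 1.181 μm/a
  mass loss = 1.181 μm/a × 8.96 g/cm³ = 10.59 g·m⁻²·a⁻¹
zinc: T>10 °C ⇒ hinge -0.071·(19.3−10) = -0.6603
  sulphur-dioxide contribution → 0.5672 μm/a
  chloride contribution → 0.4936 μm/a
  ⇒ r_corr(zinc) = 1.061 μm/a
  mass loss = 1.061 μm/a × 7.14 g/cm³ = 7.574 g·m⁻²·a⁻¹
Ordering by g·m⁻²·a⁻¹: copper (10.6) > zinc (7.57)

["copper", "zinc"]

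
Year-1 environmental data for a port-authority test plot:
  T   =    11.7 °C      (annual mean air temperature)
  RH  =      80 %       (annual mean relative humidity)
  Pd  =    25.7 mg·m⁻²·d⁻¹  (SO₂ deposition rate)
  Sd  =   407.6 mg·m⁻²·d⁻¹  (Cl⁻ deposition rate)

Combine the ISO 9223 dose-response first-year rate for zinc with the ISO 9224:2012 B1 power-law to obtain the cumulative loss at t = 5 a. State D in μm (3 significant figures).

zinc: T>10 °C ⇒ hinge -0.071·(11.7−10) = -0.1207
  SO₂ term: 0.0129·25.7^0.44·exp(0.046·80-0.1207) = 1.891
  Cl⁻ term: 0.0175·407.6^0.57·exp(0.008·80+0.085·11.7) = 2.759
  r_corr = 1.891 + 2.759 = 4.65 μm/a
Long-term exponent b (ISO 9224 Table 2, B1) = 0.813
  D(5) = 4.65 × 5^0.813 = 4.65 × 3.701 = 17.21 μm

D(5) = 17.2 μm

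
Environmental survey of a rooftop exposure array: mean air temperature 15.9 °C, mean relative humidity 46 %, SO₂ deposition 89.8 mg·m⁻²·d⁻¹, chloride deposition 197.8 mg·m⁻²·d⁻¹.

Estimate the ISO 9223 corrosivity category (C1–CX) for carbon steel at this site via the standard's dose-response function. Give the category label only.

C4

carbon steel: T>10 °C ⇒ hinge -0.054·(15.9−10) = -0.3186
  SO₂ term: 1.77·89.8^0.52·exp(0.02·46-0.3186) = 33.49
  Cl⁻ term: 0.102·197.8^0.62·exp(0.033·46+0.04·15.9) = 23.32
  sum: 33.49 + 23.32 → r_corr = 56.81 μm/a
Category bounds: 50…80 μm/a bracket r_corr ⇒ C4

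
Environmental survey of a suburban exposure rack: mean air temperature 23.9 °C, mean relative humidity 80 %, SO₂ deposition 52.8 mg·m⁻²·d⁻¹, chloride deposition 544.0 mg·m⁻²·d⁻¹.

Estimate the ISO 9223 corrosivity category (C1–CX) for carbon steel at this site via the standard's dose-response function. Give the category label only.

CX

carbon steel: temperature factor f = -0.054·(13.9) = -0.7506
  SO₂ term: 1.77·52.8^0.52·exp(0.02·80-0.7506) = 32.56
  Sd branch = 0.102·Sd^0.62·e^(0.033·RH+0.04·T) = 184.7 μm/a
  r_corr = 32.56 + 184.7 = 217.2 μm/a
217 μm/a falls in (200, 700] for carbon steel → category CX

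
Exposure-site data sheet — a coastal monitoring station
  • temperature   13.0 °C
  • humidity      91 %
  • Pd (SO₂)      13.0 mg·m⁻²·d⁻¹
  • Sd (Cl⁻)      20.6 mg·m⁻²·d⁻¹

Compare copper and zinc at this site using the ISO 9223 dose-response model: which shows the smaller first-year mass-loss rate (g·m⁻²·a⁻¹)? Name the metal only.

zinc

copper: f(T) = -0.080·(T−10) [T>10 °C] = -0.2400
  Pd branch = 0.0053·Pd^0.26·e^(0.059·RH+f) = 1.743 μm/a
  Cl⁻ term: 0.01025·20.6^0.27·exp(0.036·91+0.049·13.0) = 1.161
  r_corr = 1.743 + 1.161 = 2.904 μm/a
  mass loss = 2.904 μm/a × 8.96 g/cm³ = 26.02 g·m⁻²·a⁻¹
zinc: T>10 °C ⇒ hinge -0.071·(13.0−10) = -0.2130
  SO₂ term: 0.0129·13.0^0.44·exp(0.046·91-0.2130) = 2.119
  Sd branch = 0.0175·Sd^0.57·e^(0.008·RH+0.085·T) = 0.6138 μm/a
  sum: 2.119 + 0.6138 → r_corr = 2.733 μm/a
  mass loss = 2.733 μm/a × 7.14 g/cm³ = 19.51 g·m⁻²·a⁻¹
Ordering by g·m⁻²·a⁻¹: copper (26) > zinc (19.5)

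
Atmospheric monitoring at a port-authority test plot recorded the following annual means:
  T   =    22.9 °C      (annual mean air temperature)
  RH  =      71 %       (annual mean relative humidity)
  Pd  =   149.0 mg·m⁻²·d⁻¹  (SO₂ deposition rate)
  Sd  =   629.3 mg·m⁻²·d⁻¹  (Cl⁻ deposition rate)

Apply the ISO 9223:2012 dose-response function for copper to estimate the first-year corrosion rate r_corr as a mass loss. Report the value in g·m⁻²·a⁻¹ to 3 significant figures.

copper: temperature factor f = -0.080·(12.9) = -1.0320
  SO₂ term: 0.0053·149.0^0.26·exp(0.059·71-1.0320) = 0.4575
  Cl⁻ term: 0.01025·629.3^0.27·exp(0.036·71+0.049·22.9) = 2.311
  r_corr = 0.4575 + 2.311 = 2.768 μm/a
Convert to mass loss: 2.768 μm/a × 8.96 g/cm³ = 24.81 g·m⁻²·a⁻¹

r_corr = 24.8 g·m⁻²·a⁻¹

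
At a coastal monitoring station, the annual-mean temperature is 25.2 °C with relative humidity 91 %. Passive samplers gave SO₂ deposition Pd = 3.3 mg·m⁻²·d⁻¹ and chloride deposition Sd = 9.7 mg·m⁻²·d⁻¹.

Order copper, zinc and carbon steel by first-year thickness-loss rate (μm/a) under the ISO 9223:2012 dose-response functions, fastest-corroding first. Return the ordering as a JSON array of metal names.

["carbon steel", "copper", "zinc"]

copper: T>10 °C ⇒ hinge -0.080·(25.2−10) = -1.2160
  sulphur-dioxide contribution → 0.46 μm/a
  chloride contribution → 1.723 μm/a
  total first-year rate 2.182 μm/a
zinc: T>10 °C ⇒ hinge -0.071·(25.2−10) = -1.0792
  sulphur-dioxide contribution → 0.4875 μm/a
  chloride contribution → 1.127 μm/a
  ⇒ r_corr(zinc) = 1.615 μm/a
carbon steel: T>10 °C ⇒ hinge -0.054·(25.2−10) = -0.8208
  sulphur-dioxide contribution → 8.944 μm/a
  chloride contribution → 23.03 μm/a
  ⇒ r_corr(carbon steel) = 31.98 μm/a
Ordering by μm/a: carbon steel (32) > copper (2.18) > zinc (1.61)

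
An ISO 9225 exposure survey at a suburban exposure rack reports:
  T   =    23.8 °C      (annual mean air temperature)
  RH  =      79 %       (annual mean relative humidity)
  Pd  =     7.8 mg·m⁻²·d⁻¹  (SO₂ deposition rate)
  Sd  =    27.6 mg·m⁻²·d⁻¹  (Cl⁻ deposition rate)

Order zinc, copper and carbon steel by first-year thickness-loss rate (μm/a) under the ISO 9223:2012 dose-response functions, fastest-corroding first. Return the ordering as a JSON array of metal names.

["carbon steel", "zinc", "copper"]

zinc: T>10 °C ⇒ hinge -0.071·(23.8−10) = -0.9798
  SO₂ term: 0.0129·7.8^0.44·exp(0.046·79-0.9798) = 0.4527
  Sd branch = 0.0175·Sd^0.57·e^(0.008·RH+0.085·T) = 1.65 μm/a
  sum: 0.4527 + 1.65 → r_corr = 2.102 μm/a
copper: T>10 °C ⇒ hinge -0.080·(23.8−10) = -1.1040
  Pd branch = 0.0053·Pd^0.26·e^(0.059·RH+f) = 0.317 μm/a
  Sd branch = 0.01025·Sd^0.27·e^(0.036·RH+0.049·T) = 1.385 μm/a
  r_corr = 0.317 + 1.385 = 1.702 μm/a
carbon steel: temperature factor f = -0.054·(13.8) = -0.7452
  Pd branch = 1.77·Pd^0.52·e^(0.02·RH+f) = 11.87 μm/a
  Cl⁻ term: 0.102·27.6^0.62·exp(0.033·79+0.04·23.8) = 28.03
  sum: 11.87 + 28.03 → r_corr = 39.9 μm/a
Ordering by μm/a: carbon steel (39.9) > zinc (2.1) > copper (1.7)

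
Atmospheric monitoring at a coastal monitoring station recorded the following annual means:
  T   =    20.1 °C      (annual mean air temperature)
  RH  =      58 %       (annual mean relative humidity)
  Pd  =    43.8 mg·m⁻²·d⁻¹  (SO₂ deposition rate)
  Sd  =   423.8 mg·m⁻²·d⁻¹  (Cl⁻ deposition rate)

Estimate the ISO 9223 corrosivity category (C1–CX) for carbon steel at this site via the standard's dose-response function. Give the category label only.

carbon steel: f(T) = -0.054·(T−10) [T>10 °C] = -0.5454
  Pd branch = 1.77·Pd^0.52·e^(0.02·RH+f) = 23.36 μm/a
  Sd branch = 0.102·Sd^0.62·e^(0.033·RH+0.04·T) = 65.74 μm/a
  r_corr = 23.36 + 65.74 = 89.1 μm/a
Category bounds: 80…200 μm/a bracket r_corr ⇒ C5

C5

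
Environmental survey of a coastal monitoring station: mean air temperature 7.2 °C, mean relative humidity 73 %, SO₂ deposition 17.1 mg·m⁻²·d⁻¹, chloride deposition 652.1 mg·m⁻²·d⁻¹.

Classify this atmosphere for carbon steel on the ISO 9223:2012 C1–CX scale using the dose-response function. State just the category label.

C5

carbon steel: f(T) = +0.150·(T−10) [T≤10 °C] = -0.4200
  Pd branch = 1.77·Pd^0.52·e^(0.02·RH+f) = 21.92 μm/a
  Cl⁻ term: 0.102·652.1^0.62·exp(0.033·73+0.04·7.2) = 84.09
  r_corr = 21.92 + 84.09 = 106 μm/a
106 μm/a falls in (80, 200] for carbon steel → category C5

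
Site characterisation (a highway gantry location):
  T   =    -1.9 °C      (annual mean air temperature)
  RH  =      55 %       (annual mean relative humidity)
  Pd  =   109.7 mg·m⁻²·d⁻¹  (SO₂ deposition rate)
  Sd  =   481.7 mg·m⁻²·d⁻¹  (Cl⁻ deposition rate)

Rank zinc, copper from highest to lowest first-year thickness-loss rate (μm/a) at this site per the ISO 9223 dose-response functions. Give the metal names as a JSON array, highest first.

zinc: f(T) = +0.038·(T−10) [T≤10 °C] = -0.4522
  sulphur-dioxide contribution → 0.8141 μm/a
  chloride contribution → 0.7819 μm/a
  total first-year rate 1.596 μm/a
copper: temperature factor f = +0.126·(-11.9) = -1.4994
  sulphur-dioxide contribution → 0.103 μm/a
  chloride contribution → 0.3585 μm/a
  ⇒ r_corr(copper) = 0.4615 μm/a
Ordering by μm/a: zinc (1.6) > copper (0.462)

["zinc", "copper"]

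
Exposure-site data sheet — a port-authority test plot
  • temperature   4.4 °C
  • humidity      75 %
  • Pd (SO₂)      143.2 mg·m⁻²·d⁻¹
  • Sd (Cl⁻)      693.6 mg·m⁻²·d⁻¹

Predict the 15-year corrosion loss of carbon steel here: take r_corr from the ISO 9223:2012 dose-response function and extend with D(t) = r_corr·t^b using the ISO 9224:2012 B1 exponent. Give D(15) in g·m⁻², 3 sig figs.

D(15) = 4.16e+03 g·m⁻²

carbon steel: temperature factor f = +0.150·(-5.6) = -0.8400
  sulphur-dioxide contribution → 45.26 μm/a
  chloride contribution → 83.45 μm/a
  total first-year rate 128.7 μm/a
Long-term exponent b (ISO 9224 Table 2, B1) = 0.523
  D(15) = 128.7 × 15^0.523 = 128.7 × 4.122 = 530.5 μm
  Mass loss = 530.5 μm × 7.85 g/cm³ = 4164 g·m⁻²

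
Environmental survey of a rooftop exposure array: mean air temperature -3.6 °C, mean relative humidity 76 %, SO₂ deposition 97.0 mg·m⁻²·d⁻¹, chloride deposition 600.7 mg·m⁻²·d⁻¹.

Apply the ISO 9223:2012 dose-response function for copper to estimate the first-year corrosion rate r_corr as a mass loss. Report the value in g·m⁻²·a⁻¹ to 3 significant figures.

copper: T≤10 °C ⇒ hinge +0.126·(-3.6−10) = -1.7136
  Pd branch = 0.0053·Pd^0.26·e^(0.059·RH+f) = 0.278 μm/a
  Sd branch = 0.01025·Sd^0.27·e^(0.036·RH+0.049·T) = 0.7457 μm/a
  sum: 0.278 + 0.7457 → r_corr = 1.024 μm/a
Convert to mass loss: 1.024 μm/a × 8.96 g/cm³ = 9.172 g·m⁻²·a⁻¹

r_corr = 9.17 g·m⁻²·a⁻¹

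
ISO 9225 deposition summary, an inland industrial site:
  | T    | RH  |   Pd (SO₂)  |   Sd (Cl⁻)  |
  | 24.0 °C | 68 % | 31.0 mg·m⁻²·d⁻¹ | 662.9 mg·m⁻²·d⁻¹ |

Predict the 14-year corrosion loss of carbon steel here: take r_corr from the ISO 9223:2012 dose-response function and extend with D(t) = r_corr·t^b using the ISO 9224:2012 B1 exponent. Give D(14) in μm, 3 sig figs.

D(14) = 638 μm

carbon steel: f(T) = -0.054·(T−10) [T>10 °C] = -0.7560
  Pd branch = 1.77·Pd^0.52·e^(0.02·RH+f) = 19.31 μm/a
  Cl⁻ term: 0.102·662.9^0.62·exp(0.033·68+0.04·24.0) = 141.1
  r_corr = 19.31 + 141.1 = 160.4 μm/a
ISO 9224: D(t) = r_corr · t^b with b = 0.523 (carbon steel, B1)
  D(14) = 160.4 × 14^0.523 = 160.4 × 3.976 = 637.6 μm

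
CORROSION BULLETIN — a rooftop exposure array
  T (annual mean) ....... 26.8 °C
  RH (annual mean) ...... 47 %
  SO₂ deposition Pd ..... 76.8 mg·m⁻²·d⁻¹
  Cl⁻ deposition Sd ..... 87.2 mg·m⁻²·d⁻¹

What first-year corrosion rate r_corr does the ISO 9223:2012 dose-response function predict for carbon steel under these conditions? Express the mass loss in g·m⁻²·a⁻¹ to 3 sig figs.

carbon steel: T>10 °C ⇒ hinge -0.054·(26.8−10) = -0.9072
  Pd branch = 1.77·Pd^0.52·e^(0.02·RH+f) = 17.48 μm/a
  Sd branch = 0.102·Sd^0.62·e^(0.033·RH+0.04·T) = 22.43 μm/a
  sum: 17.48 + 22.43 → r_corr = 39.91 μm/a
Convert to mass loss: 39.91 μm/a × 7.85 g/cm³ = 313.3 g·m⁻²·a⁻¹

r_corr = 313 g·m⁻²·a⁻¹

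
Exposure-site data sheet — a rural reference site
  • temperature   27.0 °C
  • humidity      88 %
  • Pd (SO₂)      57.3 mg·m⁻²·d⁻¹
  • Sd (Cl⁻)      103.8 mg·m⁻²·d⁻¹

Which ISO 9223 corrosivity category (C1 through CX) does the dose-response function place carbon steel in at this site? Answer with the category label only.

carbon steel: f(T) = -0.054·(T−10) [T>10 °C] = -0.9180
  SO₂ term: 1.77·57.3^0.52·exp(0.02·88-0.9180) = 33.72
  Cl⁻ term: 0.102·103.8^0.62·exp(0.033·88+0.04·27.0) = 97.47
  sum: 33.72 + 97.47 → r_corr = 131.2 μm/a
131 μm/a falls in (80, 200] for carbon steel → category C5

C5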